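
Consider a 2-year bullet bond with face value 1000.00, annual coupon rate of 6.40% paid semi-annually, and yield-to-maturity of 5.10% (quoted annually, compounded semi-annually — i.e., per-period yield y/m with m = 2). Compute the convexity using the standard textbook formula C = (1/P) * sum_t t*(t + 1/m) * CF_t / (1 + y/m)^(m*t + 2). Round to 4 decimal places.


Coupon per period c = face * coupon_rate / m = 32.000000
Periods per year m = 2; per-period yield y/m = 0.025500
Number of cashflows N = 4
Cashflows (t years, CF_t, discount factor 1/(1+y/m)^(m*t), PV):
  t = 0.5000: CF_t = 32.000000, DF = 0.975134, PV = 31.204291
  t = 1.0000: CF_t = 32.000000, DF = 0.950886, PV = 30.428367
  t = 1.5000: CF_t = 32.000000, DF = 0.927242, PV = 29.671738
  t = 2.0000: CF_t = 1032.000000, DF = 0.904185, PV = 933.119013
Price P = sum_t PV_t = 1024.423408
Convexity numerator sum_t t*(t + 1/m) * CF_t / (1+y/m)^(m*t + 2):
  t = 0.5000: term = 14.835869
  t = 1.0000: term = 43.400884
  t = 1.5000: term = 84.643363
  t = 2.0000: term = 4436.451248
Convexity = (1/P) * sum = 4579.331364 / 1024.423408 = 4.470155

Answer: Convexity = 4.4702


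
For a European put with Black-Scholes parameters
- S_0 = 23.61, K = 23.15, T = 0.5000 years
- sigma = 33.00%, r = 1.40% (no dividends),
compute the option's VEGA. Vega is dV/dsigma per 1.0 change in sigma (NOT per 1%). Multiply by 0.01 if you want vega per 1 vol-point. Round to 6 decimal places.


d1 = 0.2309906603; d2 = -0.0023545774
phi(d1) = 0.3884398778; exp(-qT) = 1.0000000000; exp(-rT) = 0.9930244429
Vega = S * exp(-qT) * phi(d1) * sqrt(T) = 23.6100 * 1.0000000000 * 0.3884398778 * 0.7071067812 = 6.484923

Answer: Vega = 6.484923


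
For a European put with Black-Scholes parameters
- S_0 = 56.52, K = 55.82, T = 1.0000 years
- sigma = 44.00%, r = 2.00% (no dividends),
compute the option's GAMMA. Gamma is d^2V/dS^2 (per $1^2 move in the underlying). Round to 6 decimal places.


Answer: Gamma = 0.015364

Derivation:
d1 = 0.2937780221; d2 = -0.1462219779
phi(d1) = 0.3820929802; exp(-qT) = 1.0000000000; exp(-rT) = 0.9801986733
Gamma = exp(-qT) * phi(d1) / (S * sigma * sqrt(T)) = 1.0000000000 * 0.3820929802 / (56.5200 * 0.4400 * 1.0000000000) = 0.015364


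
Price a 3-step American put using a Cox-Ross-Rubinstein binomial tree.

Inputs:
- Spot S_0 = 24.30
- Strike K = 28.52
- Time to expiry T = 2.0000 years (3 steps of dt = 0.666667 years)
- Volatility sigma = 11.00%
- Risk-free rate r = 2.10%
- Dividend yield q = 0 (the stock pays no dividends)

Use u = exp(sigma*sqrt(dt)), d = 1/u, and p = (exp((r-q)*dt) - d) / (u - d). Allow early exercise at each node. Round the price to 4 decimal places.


dt = T/N = 0.666667
u = exp(sigma*sqrt(dt)) = 1.093971; d = 1/u = 0.914101
p = (exp((r-q)*dt) - d) / (u - d) = 0.555942
Discount per step: exp(-r*dt) = 0.986098
Stock lattice S(k, i) with i counting down-moves:
  k=0: S(0,0) = 24.3000
  k=1: S(1,0) = 26.5835; S(1,1) = 22.2126
  k=2: S(2,0) = 29.0816; S(2,1) = 24.3000; S(2,2) = 20.3046
  k=3: S(3,0) = 31.8144; S(3,1) = 26.5835; S(3,2) = 22.2126; S(3,3) = 18.5604
Terminal payoffs V(N, i) = max(K - S_T, 0):
  V(3,0) = 0.000000; V(3,1) = 1.936493; V(3,2) = 6.307355; V(3,3) = 9.959559
Backward induction: V(k, i) = exp(-r*dt) * [p * V(k+1, i) + (1-p) * V(k+1, i+1)]; then take max(V_cont, immediate exercise) for American.
  V(2,0) = exp(-r*dt) * [p*0.000000 + (1-p)*1.936493] = 0.847960; exercise = 0.000000; V(2,0) = max -> 0.847960
  V(2,1) = exp(-r*dt) * [p*1.936493 + (1-p)*6.307355] = 3.823502; exercise = 4.220000; V(2,1) = max -> 4.220000
  V(2,2) = exp(-r*dt) * [p*6.307355 + (1-p)*9.959559] = 7.818909; exercise = 8.215407; V(2,2) = max -> 8.215407
  V(1,0) = exp(-r*dt) * [p*0.847960 + (1-p)*4.220000] = 2.312734; exercise = 1.936493; V(1,0) = max -> 2.312734
  V(1,1) = exp(-r*dt) * [p*4.220000 + (1-p)*8.215407] = 5.910857; exercise = 6.307355; V(1,1) = max -> 6.307355
  V(0,0) = exp(-r*dt) * [p*2.312734 + (1-p)*6.307355] = 4.029762; exercise = 4.220000; V(0,0) = max -> 4.220000

Answer: Price = V(0,0) = 4.2200


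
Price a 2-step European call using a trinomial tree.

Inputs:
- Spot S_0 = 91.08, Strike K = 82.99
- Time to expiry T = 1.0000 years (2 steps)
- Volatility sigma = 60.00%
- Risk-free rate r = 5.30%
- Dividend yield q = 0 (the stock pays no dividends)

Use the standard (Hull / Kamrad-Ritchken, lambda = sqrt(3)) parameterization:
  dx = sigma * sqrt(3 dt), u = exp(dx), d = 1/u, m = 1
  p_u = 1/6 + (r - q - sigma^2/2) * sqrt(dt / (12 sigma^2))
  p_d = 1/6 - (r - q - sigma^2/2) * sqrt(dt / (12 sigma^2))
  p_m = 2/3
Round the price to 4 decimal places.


dt = T/N = 0.500000; dx = sigma*sqrt(3*dt) = 0.734847
u = exp(dx) = 2.085163; d = 1/u = 0.479579
p_u = 0.123460, p_m = 0.666667, p_d = 0.209873
Discount per step: exp(-r*dt) = 0.973848
Stock lattice S(k, j) with j the centered position index:
  k=0: S(0,+0) = 91.0800
  k=1: S(1,-1) = 43.6800; S(1,+0) = 91.0800; S(1,+1) = 189.9166
  k=2: S(2,-2) = 20.9480; S(2,-1) = 43.6800; S(2,+0) = 91.0800; S(2,+1) = 189.9166; S(2,+2) = 396.0071
Terminal payoffs V(N, j) = max(S_T - K, 0):
  V(2,-2) = 0.000000; V(2,-1) = 0.000000; V(2,+0) = 8.090000; V(2,+1) = 106.926626; V(2,+2) = 313.017079
Backward induction: V(k, j) = exp(-r*dt) * [p_u * V(k+1, j+1) + p_m * V(k+1, j) + p_d * V(k+1, j-1)]
  V(1,-1) = exp(-r*dt) * [p_u*8.090000 + p_m*0.000000 + p_d*0.000000] = 0.972674
  V(1,+0) = exp(-r*dt) * [p_u*106.926626 + p_m*8.090000 + p_d*0.000000] = 18.108253
  V(1,+1) = exp(-r*dt) * [p_u*313.017079 + p_m*106.926626 + p_d*8.090000] = 108.708222
  V(0,+0) = exp(-r*dt) * [p_u*108.708222 + p_m*18.108253 + p_d*0.972674] = 25.025427

Answer: Price = V(0,0) = 25.0254


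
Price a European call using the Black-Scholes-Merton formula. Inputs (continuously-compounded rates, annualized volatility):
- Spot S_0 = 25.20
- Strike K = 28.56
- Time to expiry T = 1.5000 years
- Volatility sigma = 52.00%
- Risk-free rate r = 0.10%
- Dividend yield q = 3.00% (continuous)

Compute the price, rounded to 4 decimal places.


Answer: Price = 4.5797

Derivation:
d1 = (ln(S/K) + (r - q + 0.5*sigma^2) * T) / (sigma * sqrt(T)) = 0.05360121
d2 = d1 - sigma * sqrt(T) = -0.58326613
exp(-rT) = 0.99850112; exp(-qT) = 0.95599748
C = S_0 * exp(-qT) * N(d1) - K * exp(-rT) * N(d2)
N(d1) = 0.52137355; N(d2) = 0.27985708
C = 25.2000 * 0.95599748 * 0.52137355 - 28.5600 * 0.99850112 * 0.27985708 = 4.5797


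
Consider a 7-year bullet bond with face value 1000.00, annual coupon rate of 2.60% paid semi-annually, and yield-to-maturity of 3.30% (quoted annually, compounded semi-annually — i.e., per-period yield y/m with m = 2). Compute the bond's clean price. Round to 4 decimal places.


Coupon per period c = face * coupon_rate / m = 13.000000
Periods per year m = 2; per-period yield y/m = 0.016500
Number of cashflows N = 14
Cashflows (t years, CF_t, discount factor 1/(1+y/m)^(m*t), PV):
  t = 0.5000: CF_t = 13.000000, DF = 0.983768, PV = 12.788982
  t = 1.0000: CF_t = 13.000000, DF = 0.967799, PV = 12.581389
  t = 1.5000: CF_t = 13.000000, DF = 0.952090, PV = 12.377166
  t = 2.0000: CF_t = 13.000000, DF = 0.936635, PV = 12.176257
  t = 2.5000: CF_t = 13.000000, DF = 0.921432, PV = 11.978610
  t = 3.0000: CF_t = 13.000000, DF = 0.906475, PV = 11.784172
  t = 3.5000: CF_t = 13.000000, DF = 0.891761, PV = 11.592889
  t = 4.0000: CF_t = 13.000000, DF = 0.877285, PV = 11.404711
  t = 4.5000: CF_t = 13.000000, DF = 0.863045, PV = 11.219588
  t = 5.0000: CF_t = 13.000000, DF = 0.849036, PV = 11.037470
  t = 5.5000: CF_t = 13.000000, DF = 0.835254, PV = 10.858308
  t = 6.0000: CF_t = 13.000000, DF = 0.821696, PV = 10.682054
  t = 6.5000: CF_t = 13.000000, DF = 0.808359, PV = 10.508661
  t = 7.0000: CF_t = 1013.000000, DF = 0.795237, PV = 805.575192
Price P = sum_t PV_t = 956.565448

Answer: Price = 956.5654


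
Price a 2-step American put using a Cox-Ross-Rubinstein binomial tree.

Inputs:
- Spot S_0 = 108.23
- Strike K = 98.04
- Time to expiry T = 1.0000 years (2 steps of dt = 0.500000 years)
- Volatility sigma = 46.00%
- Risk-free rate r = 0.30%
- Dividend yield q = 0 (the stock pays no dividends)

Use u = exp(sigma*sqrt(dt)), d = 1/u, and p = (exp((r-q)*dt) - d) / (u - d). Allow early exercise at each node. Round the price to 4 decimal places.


Answer: Price = V(0,0) = 13.8624

Derivation:
dt = T/N = 0.500000
u = exp(sigma*sqrt(dt)) = 1.384403; d = 1/u = 0.722333
p = (exp((r-q)*dt) - d) / (u - d) = 0.421659
Discount per step: exp(-r*dt) = 0.998501
Stock lattice S(k, i) with i counting down-moves:
  k=0: S(0,0) = 108.2300
  k=1: S(1,0) = 149.8340; S(1,1) = 78.1781
  k=2: S(2,0) = 207.4306; S(2,1) = 108.2300; S(2,2) = 56.4706
Terminal payoffs V(N, i) = max(K - S_T, 0):
  V(2,0) = 0.000000; V(2,1) = 0.000000; V(2,2) = 41.569388
Backward induction: V(k, i) = exp(-r*dt) * [p * V(k+1, i) + (1-p) * V(k+1, i+1)]; then take max(V_cont, immediate exercise) for American.
  V(1,0) = exp(-r*dt) * [p*0.000000 + (1-p)*0.000000] = 0.000000; exercise = 0.000000; V(1,0) = max -> 0.000000
  V(1,1) = exp(-r*dt) * [p*0.000000 + (1-p)*41.569388] = 24.005227; exercise = 19.861907; V(1,1) = max -> 24.005227
  V(0,0) = exp(-r*dt) * [p*0.000000 + (1-p)*24.005227] = 13.862386; exercise = 0.000000; V(0,0) = max -> 13.862386


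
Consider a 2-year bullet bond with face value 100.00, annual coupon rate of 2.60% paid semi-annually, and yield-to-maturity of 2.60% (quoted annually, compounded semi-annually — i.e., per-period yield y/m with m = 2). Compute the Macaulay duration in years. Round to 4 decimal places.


Answer: Macaulay duration = 1.9618 years

Derivation:
Coupon per period c = face * coupon_rate / m = 1.300000
Periods per year m = 2; per-period yield y/m = 0.013000
Number of cashflows N = 4
Cashflows (t years, CF_t, discount factor 1/(1+y/m)^(m*t), PV):
  t = 0.5000: CF_t = 1.300000, DF = 0.987167, PV = 1.283317
  t = 1.0000: CF_t = 1.300000, DF = 0.974498, PV = 1.266848
  t = 1.5000: CF_t = 1.300000, DF = 0.961992, PV = 1.250590
  t = 2.0000: CF_t = 101.300000, DF = 0.949647, PV = 96.199245
Price P = sum_t PV_t = 100.000000
Macaulay numerator sum_t t * PV_t:
  t * PV_t at t = 0.5000: 0.641658
  t * PV_t at t = 1.0000: 1.266848
  t * PV_t at t = 1.5000: 1.875885
  t * PV_t at t = 2.0000: 192.398490
Macaulay duration D = (sum_t t * PV_t) / P = 196.182882 / 100.000000 = 1.961829


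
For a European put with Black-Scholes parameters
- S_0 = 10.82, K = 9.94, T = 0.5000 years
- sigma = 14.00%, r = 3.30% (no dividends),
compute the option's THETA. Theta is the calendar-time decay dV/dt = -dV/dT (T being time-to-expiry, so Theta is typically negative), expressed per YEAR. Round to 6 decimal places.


d1 = 1.0730774997; d2 = 0.9740825503
phi(d1) = 0.2243189865; exp(-qT) = 1.0000000000; exp(-rT) = 0.9836353794
Theta = -S*exp(-qT)*phi(d1)*sigma/(2*sqrt(T)) + r*K*exp(-rT)*N(-d2) - q*S*exp(-qT)*N(-d1)
N(-d1) = 0.1416181727; N(-d2) = 0.1650077764; sqrt(T) = 0.7071067812
Term 1 = -10.8200 * 1.0000000000 * 0.2243189865 * 0.1400 / (2 * 0.7071067812) = -0.2402737534
Term 2 = 0.0330 * 9.9400 * 0.9836353794 * 0.1650077764 = 0.0532401018
Term 3 = 0 (no dividend yield, q = 0)
Theta = -0.2402737534 + (0.0532401018) + (0.0000000000) = -0.187034

Answer: Theta = -0.187034


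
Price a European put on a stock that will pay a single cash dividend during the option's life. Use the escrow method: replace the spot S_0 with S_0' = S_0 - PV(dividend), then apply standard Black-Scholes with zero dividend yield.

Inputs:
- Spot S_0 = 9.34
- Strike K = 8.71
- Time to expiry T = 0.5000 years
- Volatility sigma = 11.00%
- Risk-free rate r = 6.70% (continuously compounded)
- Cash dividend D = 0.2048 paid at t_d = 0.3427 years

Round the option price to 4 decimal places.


Answer: Price = 0.0516

Derivation:
PV(D) = D * exp(-r * t_d) = 0.2048 * 0.97730070 = 0.20015118
S_0' = S_0 - PV(D) = 9.3400 - 0.20015118 = 9.13984882
d1 = (ln(S_0'/K) + (r + sigma^2/2)*T) / (sigma*sqrt(T)) = 1.08890656
d2 = d1 - sigma*sqrt(T) = 1.01112482
exp(-rT) = 0.96705491
N(-d1) = 0.13809755; N(-d2) = 0.15597835
P = K * exp(-rT) * N(-d2) - S_0' * N(-d1) = 8.7100 * 0.96705491 * 0.15597835 - 9.13984882 * 0.13809755 = 0.0516


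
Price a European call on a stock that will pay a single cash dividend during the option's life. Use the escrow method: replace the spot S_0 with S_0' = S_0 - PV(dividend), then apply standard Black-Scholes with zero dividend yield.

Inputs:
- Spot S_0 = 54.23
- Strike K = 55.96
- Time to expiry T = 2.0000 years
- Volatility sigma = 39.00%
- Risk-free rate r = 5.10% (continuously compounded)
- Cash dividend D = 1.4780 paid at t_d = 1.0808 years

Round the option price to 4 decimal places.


Answer: Price = 12.4138

Derivation:
PV(D) = D * exp(-r * t_d) = 1.4780 * 0.94637082 = 1.39873607
S_0' = S_0 - PV(D) = 54.2300 - 1.39873607 = 52.83126393
d1 = (ln(S_0'/K) + (r + sigma^2/2)*T) / (sigma*sqrt(T)) = 0.35639267
d2 = d1 - sigma*sqrt(T) = -0.19515062
exp(-rT) = 0.90302955
N(d1) = 0.63922674; N(d2) = 0.42263752
C = S_0' * N(d1) - K * exp(-rT) * N(d2) = 52.83126393 * 0.63922674 - 55.9600 * 0.90302955 * 0.42263752 = 12.4138


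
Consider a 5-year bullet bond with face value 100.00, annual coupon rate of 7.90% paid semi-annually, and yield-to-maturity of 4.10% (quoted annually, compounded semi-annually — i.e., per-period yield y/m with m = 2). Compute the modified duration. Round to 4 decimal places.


Answer: Modified duration = 4.2080

Derivation:
Coupon per period c = face * coupon_rate / m = 3.950000
Periods per year m = 2; per-period yield y/m = 0.020500
Number of cashflows N = 10
Cashflows (t years, CF_t, discount factor 1/(1+y/m)^(m*t), PV):
  t = 0.5000: CF_t = 3.950000, DF = 0.979912, PV = 3.870652
  t = 1.0000: CF_t = 3.950000, DF = 0.960227, PV = 3.792897
  t = 1.5000: CF_t = 3.950000, DF = 0.940938, PV = 3.716705
  t = 2.0000: CF_t = 3.950000, DF = 0.922036, PV = 3.642043
  t = 2.5000: CF_t = 3.950000, DF = 0.903514, PV = 3.568881
  t = 3.0000: CF_t = 3.950000, DF = 0.885364, PV = 3.497188
  t = 3.5000: CF_t = 3.950000, DF = 0.867579, PV = 3.426936
  t = 4.0000: CF_t = 3.950000, DF = 0.850151, PV = 3.358095
  t = 4.5000: CF_t = 3.950000, DF = 0.833073, PV = 3.290637
  t = 5.0000: CF_t = 103.950000, DF = 0.816338, PV = 84.858315
Price P = sum_t PV_t = 117.022350
First compute Macaulay numerator sum_t t * PV_t:
  t * PV_t at t = 0.5000: 1.935326
  t * PV_t at t = 1.0000: 3.792897
  t * PV_t at t = 1.5000: 5.575057
  t * PV_t at t = 2.0000: 7.284086
  t * PV_t at t = 2.5000: 8.922202
  t * PV_t at t = 3.0000: 10.491565
  t * PV_t at t = 3.5000: 11.994277
  t * PV_t at t = 4.0000: 13.432381
  t * PV_t at t = 4.5000: 14.807868
  t * PV_t at t = 5.0000: 424.291574
Macaulay duration D = 502.527234 / 117.022350 = 4.294284
Modified duration = D / (1 + y/m) = 4.294284 / (1 + 0.020500) = 4.208020


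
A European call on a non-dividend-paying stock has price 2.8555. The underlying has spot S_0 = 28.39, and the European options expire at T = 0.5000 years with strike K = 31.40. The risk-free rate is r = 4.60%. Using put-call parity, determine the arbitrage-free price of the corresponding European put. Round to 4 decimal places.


Answer: Put price = 5.1515

Derivation:
Put-call parity: C - P = S_0 * exp(-qT) - K * exp(-rT).
S_0 * exp(-qT) = 28.3900 * 1.00000000 = 28.39000000
K * exp(-rT) = 31.4000 * 0.97726248 = 30.68604199
P = C - S*exp(-qT) + K*exp(-rT)
P = 2.8555 - 28.39000000 + 30.68604199 = 5.1515


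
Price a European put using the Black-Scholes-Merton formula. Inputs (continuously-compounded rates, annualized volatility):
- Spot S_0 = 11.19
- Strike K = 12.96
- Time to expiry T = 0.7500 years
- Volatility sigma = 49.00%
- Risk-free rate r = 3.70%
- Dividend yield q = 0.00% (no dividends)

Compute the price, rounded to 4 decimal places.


Answer: Price = 2.7838

Derivation:
d1 = (ln(S/K) + (r - q + 0.5*sigma^2) * T) / (sigma * sqrt(T)) = -0.06848003
d2 = d1 - sigma * sqrt(T) = -0.49283248
exp(-rT) = 0.97263149; exp(-qT) = 1.00000000
P = K * exp(-rT) * N(-d2) - S_0 * exp(-qT) * N(-d1)
N(-d1) = 0.52729824; N(-d2) = 0.68893452
P = 12.9600 * 0.97263149 * 0.68893452 - 11.1900 * 1.00000000 * 0.52729824 = 2.7838


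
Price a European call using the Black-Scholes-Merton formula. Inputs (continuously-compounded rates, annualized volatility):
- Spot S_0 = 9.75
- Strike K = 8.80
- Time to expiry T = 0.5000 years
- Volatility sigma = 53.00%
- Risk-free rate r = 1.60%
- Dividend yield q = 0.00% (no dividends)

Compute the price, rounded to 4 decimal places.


d1 = (ln(S/K) + (r - q + 0.5*sigma^2) * T) / (sigma * sqrt(T)) = 0.48227501
d2 = d1 - sigma * sqrt(T) = 0.10750842
exp(-rT) = 0.99203191; exp(-qT) = 1.00000000
C = S_0 * exp(-qT) * N(d1) - K * exp(-rT) * N(d2)
N(d1) = 0.68519470; N(d2) = 0.54280718
C = 9.7500 * 1.00000000 * 0.68519470 - 8.8000 * 0.99203191 * 0.54280718 = 1.9420

Answer: Price = 1.9420


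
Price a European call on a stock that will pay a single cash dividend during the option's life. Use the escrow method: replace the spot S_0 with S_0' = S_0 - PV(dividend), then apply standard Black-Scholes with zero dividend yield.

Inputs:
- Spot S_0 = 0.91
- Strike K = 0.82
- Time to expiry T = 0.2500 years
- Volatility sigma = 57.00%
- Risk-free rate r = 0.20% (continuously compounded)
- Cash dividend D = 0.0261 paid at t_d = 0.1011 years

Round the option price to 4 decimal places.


Answer: Price = 0.1320

Derivation:
PV(D) = D * exp(-r * t_d) = 0.0261 * 0.99979782 = 0.02609472
S_0' = S_0 - PV(D) = 0.9100 - 0.02609472 = 0.88390528
d1 = (ln(S_0'/K) + (r + sigma^2/2)*T) / (sigma*sqrt(T)) = 0.40757215
d2 = d1 - sigma*sqrt(T) = 0.12257215
exp(-rT) = 0.99950012
N(d1) = 0.65820609; N(d2) = 0.54877705
C = S_0' * N(d1) - K * exp(-rT) * N(d2) = 0.88390528 * 0.65820609 - 0.8200 * 0.99950012 * 0.54877705 = 0.1320


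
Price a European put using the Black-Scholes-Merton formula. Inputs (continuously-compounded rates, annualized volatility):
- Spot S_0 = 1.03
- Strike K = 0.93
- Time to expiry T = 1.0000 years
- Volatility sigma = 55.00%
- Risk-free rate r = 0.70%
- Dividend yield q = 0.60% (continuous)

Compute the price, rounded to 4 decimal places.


Answer: Price = 0.1644

Derivation:
d1 = (ln(S/K) + (r - q + 0.5*sigma^2) * T) / (sigma * sqrt(T)) = 0.46250817
d2 = d1 - sigma * sqrt(T) = -0.08749183
exp(-rT) = 0.99302444; exp(-qT) = 0.99401796
P = K * exp(-rT) * N(-d2) - S_0 * exp(-qT) * N(-d1)
N(-d1) = 0.32185847; N(-d2) = 0.53485971
P = 0.9300 * 0.99302444 * 0.53485971 - 1.0300 * 0.99401796 * 0.32185847 = 0.1644


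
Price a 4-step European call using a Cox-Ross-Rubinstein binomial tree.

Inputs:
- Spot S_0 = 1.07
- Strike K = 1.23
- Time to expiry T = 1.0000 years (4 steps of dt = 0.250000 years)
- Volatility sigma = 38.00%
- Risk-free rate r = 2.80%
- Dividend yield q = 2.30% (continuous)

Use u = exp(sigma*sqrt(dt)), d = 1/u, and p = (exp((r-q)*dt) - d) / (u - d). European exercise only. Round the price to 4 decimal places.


Answer: Price = V(0,0) = 0.1116

Derivation:
dt = T/N = 0.250000
u = exp(sigma*sqrt(dt)) = 1.209250; d = 1/u = 0.826959
p = (exp((r-q)*dt) - d) / (u - d) = 0.455914
Discount per step: exp(-r*dt) = 0.993024
Stock lattice S(k, i) with i counting down-moves:
  k=0: S(0,0) = 1.0700
  k=1: S(1,0) = 1.2939; S(1,1) = 0.8848
  k=2: S(2,0) = 1.5646; S(2,1) = 1.0700; S(2,2) = 0.7317
  k=3: S(3,0) = 1.8920; S(3,1) = 1.2939; S(3,2) = 0.8848; S(3,3) = 0.6051
  k=4: S(4,0) = 2.2880; S(4,1) = 1.5646; S(4,2) = 1.0700; S(4,3) = 0.7317; S(4,4) = 0.5004
Terminal payoffs V(N, i) = max(S_T - K, 0):
  V(4,0) = 1.057956; V(4,1) = 0.334645; V(4,2) = 0.000000; V(4,3) = 0.000000; V(4,4) = 0.000000
Backward induction: V(k, i) = exp(-r*dt) * [p * V(k+1, i) + (1-p) * V(k+1, i+1)].
  V(3,0) = exp(-r*dt) * [p*1.057956 + (1-p)*0.334645] = 0.659778
  V(3,1) = exp(-r*dt) * [p*0.334645 + (1-p)*0.000000] = 0.151505
  V(3,2) = exp(-r*dt) * [p*0.000000 + (1-p)*0.000000] = 0.000000
  V(3,3) = exp(-r*dt) * [p*0.000000 + (1-p)*0.000000] = 0.000000
  V(2,0) = exp(-r*dt) * [p*0.659778 + (1-p)*0.151505] = 0.380560
  V(2,1) = exp(-r*dt) * [p*0.151505 + (1-p)*0.000000] = 0.068591
  V(2,2) = exp(-r*dt) * [p*0.000000 + (1-p)*0.000000] = 0.000000
  V(1,0) = exp(-r*dt) * [p*0.380560 + (1-p)*0.068591] = 0.209352
  V(1,1) = exp(-r*dt) * [p*0.068591 + (1-p)*0.000000] = 0.031054
  V(0,0) = exp(-r*dt) * [p*0.209352 + (1-p)*0.031054] = 0.111559


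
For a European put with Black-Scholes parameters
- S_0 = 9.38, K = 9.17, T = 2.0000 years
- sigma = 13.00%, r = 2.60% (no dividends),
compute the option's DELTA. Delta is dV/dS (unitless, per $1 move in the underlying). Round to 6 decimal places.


Answer: Delta = -0.309268

Derivation:
d1 = 0.4979254314; d2 = 0.3140776682
phi(d1) = 0.3524299497; exp(-qT) = 1.0000000000; exp(-rT) = 0.9493288668
N(-d1) = 0.3092683008
Delta = -exp(-qT) * N(-d1) = -1.0000000000 * 0.3092683008 = -0.309268


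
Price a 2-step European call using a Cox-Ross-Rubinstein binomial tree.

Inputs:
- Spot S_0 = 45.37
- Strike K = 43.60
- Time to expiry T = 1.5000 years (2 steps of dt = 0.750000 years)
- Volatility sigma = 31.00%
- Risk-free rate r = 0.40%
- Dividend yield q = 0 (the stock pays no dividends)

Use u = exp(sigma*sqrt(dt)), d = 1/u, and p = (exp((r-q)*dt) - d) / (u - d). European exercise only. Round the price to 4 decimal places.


dt = T/N = 0.750000
u = exp(sigma*sqrt(dt)) = 1.307959; d = 1/u = 0.764550
p = (exp((r-q)*dt) - d) / (u - d) = 0.438812
Discount per step: exp(-r*dt) = 0.997004
Stock lattice S(k, i) with i counting down-moves:
  k=0: S(0,0) = 45.3700
  k=1: S(1,0) = 59.3421; S(1,1) = 34.6876
  k=2: S(2,0) = 77.6170; S(2,1) = 45.3700; S(2,2) = 26.5204
Terminal payoffs V(N, i) = max(S_T - K, 0):
  V(2,0) = 34.017029; V(2,1) = 1.770000; V(2,2) = 0.000000
Backward induction: V(k, i) = exp(-r*dt) * [p * V(k+1, i) + (1-p) * V(k+1, i+1)].
  V(1,0) = exp(-r*dt) * [p*34.017029 + (1-p)*1.770000] = 15.872702
  V(1,1) = exp(-r*dt) * [p*1.770000 + (1-p)*0.000000] = 0.774371
  V(0,0) = exp(-r*dt) * [p*15.872702 + (1-p)*0.774371] = 7.377538

Answer: Price = V(0,0) = 7.3775


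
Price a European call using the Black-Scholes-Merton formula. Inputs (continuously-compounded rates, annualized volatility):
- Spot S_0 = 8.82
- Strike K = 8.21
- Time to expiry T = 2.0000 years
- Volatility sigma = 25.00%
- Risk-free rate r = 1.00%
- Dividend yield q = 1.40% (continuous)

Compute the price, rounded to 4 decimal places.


d1 = (ln(S/K) + (r - q + 0.5*sigma^2) * T) / (sigma * sqrt(T)) = 0.35685967
d2 = d1 - sigma * sqrt(T) = 0.00330628
exp(-rT) = 0.98019867; exp(-qT) = 0.97238837
C = S_0 * exp(-qT) * N(d1) - K * exp(-rT) * N(d2)
N(d1) = 0.63940157; N(d2) = 0.50131901
C = 8.8200 * 0.97238837 * 0.63940157 - 8.2100 * 0.98019867 * 0.50131901 = 1.4495

Answer: Price = 1.4495


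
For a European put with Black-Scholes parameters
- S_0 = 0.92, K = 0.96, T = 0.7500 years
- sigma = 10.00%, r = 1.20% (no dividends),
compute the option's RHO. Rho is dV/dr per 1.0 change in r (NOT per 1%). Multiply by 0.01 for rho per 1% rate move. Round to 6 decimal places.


d1 = -0.3442117782; d2 = -0.4308143186
phi(d1) = 0.3759950099; exp(-qT) = 1.0000000000; exp(-rT) = 0.9910403788
N(-d2) = 0.6666983063
Rho = -K*T*exp(-rT)*N(-d2) = -0.9600 * 0.7500 * 0.9910403788 * 0.6666983063 = -0.475722

Answer: Rho = -0.475722


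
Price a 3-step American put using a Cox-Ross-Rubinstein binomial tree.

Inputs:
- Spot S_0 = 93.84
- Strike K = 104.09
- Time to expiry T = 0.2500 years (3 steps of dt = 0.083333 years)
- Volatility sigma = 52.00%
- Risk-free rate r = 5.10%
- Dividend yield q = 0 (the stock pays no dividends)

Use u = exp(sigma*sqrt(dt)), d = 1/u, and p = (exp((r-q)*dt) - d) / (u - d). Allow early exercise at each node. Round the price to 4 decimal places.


dt = T/N = 0.083333
u = exp(sigma*sqrt(dt)) = 1.161963; d = 1/u = 0.860612
p = (exp((r-q)*dt) - d) / (u - d) = 0.476676
Discount per step: exp(-r*dt) = 0.995759
Stock lattice S(k, i) with i counting down-moves:
  k=0: S(0,0) = 93.8400
  k=1: S(1,0) = 109.0386; S(1,1) = 80.7599
  k=2: S(2,0) = 126.6989; S(2,1) = 93.8400; S(2,2) = 69.5029
  k=3: S(3,0) = 147.2195; S(3,1) = 109.0386; S(3,2) = 80.7599; S(3,3) = 59.8151
Terminal payoffs V(N, i) = max(K - S_T, 0):
  V(3,0) = 0.000000; V(3,1) = 0.000000; V(3,2) = 23.330134; V(3,3) = 44.274909
Backward induction: V(k, i) = exp(-r*dt) * [p * V(k+1, i) + (1-p) * V(k+1, i+1)]; then take max(V_cont, immediate exercise) for American.
  V(2,0) = exp(-r*dt) * [p*0.000000 + (1-p)*0.000000] = 0.000000; exercise = 0.000000; V(2,0) = max -> 0.000000
  V(2,1) = exp(-r*dt) * [p*0.000000 + (1-p)*23.330134] = 12.157447; exercise = 10.250000; V(2,1) = max -> 12.157447
  V(2,2) = exp(-r*dt) * [p*23.330134 + (1-p)*44.274909] = 34.145616; exercise = 34.587059; V(2,2) = max -> 34.587059
  V(1,0) = exp(-r*dt) * [p*0.000000 + (1-p)*12.157447] = 6.335305; exercise = 0.000000; V(1,0) = max -> 6.335305
  V(1,1) = exp(-r*dt) * [p*12.157447 + (1-p)*34.587059] = 23.794068; exercise = 23.330134; V(1,1) = max -> 23.794068
  V(0,0) = exp(-r*dt) * [p*6.335305 + (1-p)*23.794068] = 15.406283; exercise = 10.250000; V(0,0) = max -> 15.406283

Answer: Price = V(0,0) = 15.4063


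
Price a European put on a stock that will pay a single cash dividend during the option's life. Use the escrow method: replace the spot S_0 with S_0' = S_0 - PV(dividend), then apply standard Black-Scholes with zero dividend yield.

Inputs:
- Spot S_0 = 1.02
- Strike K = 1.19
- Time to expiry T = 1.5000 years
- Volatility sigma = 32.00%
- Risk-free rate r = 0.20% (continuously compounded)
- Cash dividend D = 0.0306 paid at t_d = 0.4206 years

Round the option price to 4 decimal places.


Answer: Price = 0.2851

Derivation:
PV(D) = D * exp(-r * t_d) = 0.0306 * 0.99915915 = 0.03057427
S_0' = S_0 - PV(D) = 1.0200 - 0.03057427 = 0.98942573
d1 = (ln(S_0'/K) + (r + sigma^2/2)*T) / (sigma*sqrt(T)) = -0.26736150
d2 = d1 - sigma*sqrt(T) = -0.65927986
exp(-rT) = 0.99700450
N(-d1) = 0.60540458; N(-d2) = 0.74514196
P = K * exp(-rT) * N(-d2) - S_0' * N(-d1) = 1.1900 * 0.99700450 * 0.74514196 - 0.98942573 * 0.60540458 = 0.2851


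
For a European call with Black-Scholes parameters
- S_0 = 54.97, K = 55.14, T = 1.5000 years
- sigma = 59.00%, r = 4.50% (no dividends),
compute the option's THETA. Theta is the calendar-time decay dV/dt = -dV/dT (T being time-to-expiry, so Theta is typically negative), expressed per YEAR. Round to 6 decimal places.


d1 = 0.4504392654; d2 = -0.2721602088
phi(d1) = 0.3604556696; exp(-qT) = 1.0000000000; exp(-rT) = 0.9347277206
Theta = -S*exp(-qT)*phi(d1)*sigma/(2*sqrt(T)) - r*K*exp(-rT)*N(d2) + q*S*exp(-qT)*N(d1)
N(d1) = 0.6738031311; N(d2) = 0.3927494181; sqrt(T) = 1.2247448714
Term 1 = -54.9700 * 1.0000000000 * 0.3604556696 * 0.5900 / (2 * 1.2247448714) = -4.7725884330
Term 2 = -0.0450 * 55.1400 * 0.9347277206 * 0.3927494181 = -0.9109193934
Term 3 = 0 (no dividend yield, q = 0)
Theta = -4.7725884330 + (-0.9109193934) + (0.0000000000) = -5.683508

Answer: Theta = -5.683508


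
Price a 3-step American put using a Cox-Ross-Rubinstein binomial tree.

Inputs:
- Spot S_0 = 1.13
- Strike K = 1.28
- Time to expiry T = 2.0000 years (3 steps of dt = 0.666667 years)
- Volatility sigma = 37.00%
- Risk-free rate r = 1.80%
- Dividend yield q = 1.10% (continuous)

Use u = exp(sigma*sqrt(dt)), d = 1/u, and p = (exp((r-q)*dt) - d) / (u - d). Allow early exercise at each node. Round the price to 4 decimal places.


dt = T/N = 0.666667
u = exp(sigma*sqrt(dt)) = 1.352702; d = 1/u = 0.739261
p = (exp((r-q)*dt) - d) / (u - d) = 0.432668
Discount per step: exp(-r*dt) = 0.988072
Stock lattice S(k, i) with i counting down-moves:
  k=0: S(0,0) = 1.1300
  k=1: S(1,0) = 1.5286; S(1,1) = 0.8354
  k=2: S(2,0) = 2.0677; S(2,1) = 1.1300; S(2,2) = 0.6176
  k=3: S(3,0) = 2.7969; S(3,1) = 1.5286; S(3,2) = 0.8354; S(3,3) = 0.4565
Terminal payoffs V(N, i) = max(K - S_T, 0):
  V(3,0) = 0.000000; V(3,1) = 0.000000; V(3,2) = 0.444635; V(3,3) = 0.823467
Backward induction: V(k, i) = exp(-r*dt) * [p * V(k+1, i) + (1-p) * V(k+1, i+1)]; then take max(V_cont, immediate exercise) for American.
  V(2,0) = exp(-r*dt) * [p*0.000000 + (1-p)*0.000000] = 0.000000; exercise = 0.000000; V(2,0) = max -> 0.000000
  V(2,1) = exp(-r*dt) * [p*0.000000 + (1-p)*0.444635] = 0.249246; exercise = 0.150000; V(2,1) = max -> 0.249246
  V(2,2) = exp(-r*dt) * [p*0.444635 + (1-p)*0.823467] = 0.651691; exercise = 0.662447; V(2,2) = max -> 0.662447
  V(1,0) = exp(-r*dt) * [p*0.000000 + (1-p)*0.249246] = 0.139719; exercise = 0.000000; V(1,0) = max -> 0.139719
  V(1,1) = exp(-r*dt) * [p*0.249246 + (1-p)*0.662447] = 0.477899; exercise = 0.444635; V(1,1) = max -> 0.477899
  V(0,0) = exp(-r*dt) * [p*0.139719 + (1-p)*0.477899] = 0.327624; exercise = 0.150000; V(0,0) = max -> 0.327624

Answer: Price = V(0,0) = 0.3276


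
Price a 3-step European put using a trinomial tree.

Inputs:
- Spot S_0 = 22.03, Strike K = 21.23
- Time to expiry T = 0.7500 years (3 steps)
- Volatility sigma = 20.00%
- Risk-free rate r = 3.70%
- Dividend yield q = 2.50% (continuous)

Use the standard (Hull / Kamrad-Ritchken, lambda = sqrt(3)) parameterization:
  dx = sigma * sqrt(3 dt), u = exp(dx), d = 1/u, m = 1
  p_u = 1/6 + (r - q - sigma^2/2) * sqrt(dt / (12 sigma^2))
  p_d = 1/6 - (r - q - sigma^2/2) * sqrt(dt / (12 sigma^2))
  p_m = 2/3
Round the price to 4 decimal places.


dt = T/N = 0.250000; dx = sigma*sqrt(3*dt) = 0.173205
u = exp(dx) = 1.189110; d = 1/u = 0.840965
p_u = 0.160893, p_m = 0.666667, p_d = 0.172440
Discount per step: exp(-r*dt) = 0.990793
Stock lattice S(k, j) with j the centered position index:
  k=0: S(0,+0) = 22.0300
  k=1: S(1,-1) = 18.5265; S(1,+0) = 22.0300; S(1,+1) = 26.1961
  k=2: S(2,-2) = 15.5801; S(2,-1) = 18.5265; S(2,+0) = 22.0300; S(2,+1) = 26.1961; S(2,+2) = 31.1500
  k=3: S(3,-3) = 13.1023; S(3,-2) = 15.5801; S(3,-1) = 18.5265; S(3,+0) = 22.0300; S(3,+1) = 26.1961; S(3,+2) = 31.1500; S(3,+3) = 37.0408
Terminal payoffs V(N, j) = max(K - S_T, 0):
  V(3,-3) = 8.127672; V(3,-2) = 5.649892; V(3,-1) = 2.703538; V(3,+0) = 0.000000; V(3,+1) = 0.000000; V(3,+2) = 0.000000; V(3,+3) = 0.000000
Backward induction: V(k, j) = exp(-r*dt) * [p_u * V(k+1, j+1) + p_m * V(k+1, j) + p_d * V(k+1, j-1)]
  V(2,-2) = exp(-r*dt) * [p_u*2.703538 + p_m*5.649892 + p_d*8.127672] = 5.551523
  V(2,-1) = exp(-r*dt) * [p_u*0.000000 + p_m*2.703538 + p_d*5.649892] = 2.751062
  V(2,+0) = exp(-r*dt) * [p_u*0.000000 + p_m*0.000000 + p_d*2.703538] = 0.461906
  V(2,+1) = exp(-r*dt) * [p_u*0.000000 + p_m*0.000000 + p_d*0.000000] = 0.000000
  V(2,+2) = exp(-r*dt) * [p_u*0.000000 + p_m*0.000000 + p_d*0.000000] = 0.000000
  V(1,-1) = exp(-r*dt) * [p_u*0.461906 + p_m*2.751062 + p_d*5.551523] = 2.839279
  V(1,+0) = exp(-r*dt) * [p_u*0.000000 + p_m*0.461906 + p_d*2.751062] = 0.775128
  V(1,+1) = exp(-r*dt) * [p_u*0.000000 + p_m*0.000000 + p_d*0.461906] = 0.078918
  V(0,+0) = exp(-r*dt) * [p_u*0.078918 + p_m*0.775128 + p_d*2.839279] = 1.009672

Answer: Price = V(0,0) = 1.0097


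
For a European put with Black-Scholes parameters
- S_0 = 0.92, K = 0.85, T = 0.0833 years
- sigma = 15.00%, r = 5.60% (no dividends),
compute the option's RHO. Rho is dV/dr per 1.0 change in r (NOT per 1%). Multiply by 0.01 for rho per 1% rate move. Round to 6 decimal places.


d1 = 1.9573605606; d2 = 1.9140679516
phi(d1) = 0.0587438557; exp(-qT) = 1.0000000000; exp(-rT) = 0.9953460633
N(-d2) = 0.0278057369
Rho = -K*T*exp(-rT)*N(-d2) = -0.8500 * 0.0833 * 0.9953460633 * 0.0278057369 = -0.001960

Answer: Rho = -0.001960


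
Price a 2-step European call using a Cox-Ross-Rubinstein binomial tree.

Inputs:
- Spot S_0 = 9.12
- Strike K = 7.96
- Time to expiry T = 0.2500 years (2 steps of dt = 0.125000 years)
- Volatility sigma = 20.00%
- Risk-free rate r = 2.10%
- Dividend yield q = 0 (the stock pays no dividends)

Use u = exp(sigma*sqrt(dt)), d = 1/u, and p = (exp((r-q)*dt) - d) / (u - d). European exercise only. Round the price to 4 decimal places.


Answer: Price = V(0,0) = 1.2123

Derivation:
dt = T/N = 0.125000
u = exp(sigma*sqrt(dt)) = 1.073271; d = 1/u = 0.931731
p = (exp((r-q)*dt) - d) / (u - d) = 0.500900
Discount per step: exp(-r*dt) = 0.997378
Stock lattice S(k, i) with i counting down-moves:
  k=0: S(0,0) = 9.1200
  k=1: S(1,0) = 9.7882; S(1,1) = 8.4974
  k=2: S(2,0) = 10.5054; S(2,1) = 9.1200; S(2,2) = 7.9173
Terminal payoffs V(N, i) = max(S_T - K, 0):
  V(2,0) = 2.545418; V(2,1) = 1.160000; V(2,2) = 0.000000
Backward induction: V(k, i) = exp(-r*dt) * [p * V(k+1, i) + (1-p) * V(k+1, i+1)].
  V(1,0) = exp(-r*dt) * [p*2.545418 + (1-p)*1.160000] = 1.849096
  V(1,1) = exp(-r*dt) * [p*1.160000 + (1-p)*0.000000] = 0.579521
  V(0,0) = exp(-r*dt) * [p*1.849096 + (1-p)*0.579521] = 1.212265


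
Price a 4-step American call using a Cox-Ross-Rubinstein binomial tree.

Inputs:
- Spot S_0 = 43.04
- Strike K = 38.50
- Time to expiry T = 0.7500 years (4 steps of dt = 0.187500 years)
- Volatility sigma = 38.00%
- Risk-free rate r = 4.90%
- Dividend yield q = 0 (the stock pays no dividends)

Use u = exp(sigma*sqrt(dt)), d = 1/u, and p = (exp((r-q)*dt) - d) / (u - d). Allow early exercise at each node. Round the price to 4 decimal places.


Answer: Price = V(0,0) = 8.9223

Derivation:
dt = T/N = 0.187500
u = exp(sigma*sqrt(dt)) = 1.178856; d = 1/u = 0.848280
p = (exp((r-q)*dt) - d) / (u - d) = 0.486877
Discount per step: exp(-r*dt) = 0.990855
Stock lattice S(k, i) with i counting down-moves:
  k=0: S(0,0) = 43.0400
  k=1: S(1,0) = 50.7380; S(1,1) = 36.5100
  k=2: S(2,0) = 59.8128; S(2,1) = 43.0400; S(2,2) = 30.9707
  k=3: S(3,0) = 70.5107; S(3,1) = 50.7380; S(3,2) = 36.5100; S(3,3) = 26.2718
  k=4: S(4,0) = 83.1220; S(4,1) = 59.8128; S(4,2) = 43.0400; S(4,3) = 30.9707; S(4,4) = 22.2858
Terminal payoffs V(N, i) = max(S_T - K, 0):
  V(4,0) = 44.621985; V(4,1) = 21.312793; V(4,2) = 4.540000; V(4,3) = 0.000000; V(4,4) = 0.000000
Backward induction: V(k, i) = exp(-r*dt) * [p * V(k+1, i) + (1-p) * V(k+1, i+1)]; then take max(V_cont, immediate exercise) for American.
  V(3,0) = exp(-r*dt) * [p*44.621985 + (1-p)*21.312793] = 32.362794; exercise = 32.010695; V(3,0) = max -> 32.362794
  V(3,1) = exp(-r*dt) * [p*21.312793 + (1-p)*4.540000] = 12.590079; exercise = 12.237980; V(3,1) = max -> 12.590079
  V(3,2) = exp(-r*dt) * [p*4.540000 + (1-p)*0.000000] = 2.190205; exercise = 0.000000; V(3,2) = max -> 2.190205
  V(3,3) = exp(-r*dt) * [p*0.000000 + (1-p)*0.000000] = 0.000000; exercise = 0.000000; V(3,3) = max -> 0.000000
  V(2,0) = exp(-r*dt) * [p*32.362794 + (1-p)*12.590079] = 22.013771; exercise = 21.312793; V(2,0) = max -> 22.013771
  V(2,1) = exp(-r*dt) * [p*12.590079 + (1-p)*2.190205] = 7.187324; exercise = 4.540000; V(2,1) = max -> 7.187324
  V(2,2) = exp(-r*dt) * [p*2.190205 + (1-p)*0.000000] = 1.056608; exercise = 0.000000; V(2,2) = max -> 1.056608
  V(1,0) = exp(-r*dt) * [p*22.013771 + (1-p)*7.187324] = 14.274228; exercise = 12.237980; V(1,0) = max -> 14.274228
  V(1,1) = exp(-r*dt) * [p*7.187324 + (1-p)*1.056608] = 4.004550; exercise = 0.000000; V(1,1) = max -> 4.004550
  V(0,0) = exp(-r*dt) * [p*14.274228 + (1-p)*4.004550] = 8.922266; exercise = 4.540000; V(0,0) = max -> 8.922266


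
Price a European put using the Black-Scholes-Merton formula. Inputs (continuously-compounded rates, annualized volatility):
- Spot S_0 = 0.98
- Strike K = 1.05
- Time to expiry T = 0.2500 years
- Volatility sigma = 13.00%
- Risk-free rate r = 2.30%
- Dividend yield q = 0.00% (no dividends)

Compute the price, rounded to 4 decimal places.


d1 = (ln(S/K) + (r - q + 0.5*sigma^2) * T) / (sigma * sqrt(T)) = -0.94046725
d2 = d1 - sigma * sqrt(T) = -1.00546725
exp(-rT) = 0.99426650; exp(-qT) = 1.00000000
P = K * exp(-rT) * N(-d2) - S_0 * exp(-qT) * N(-d1)
N(-d1) = 0.82651103; N(-d2) = 0.84266405
P = 1.0500 * 0.99426650 * 0.84266405 - 0.9800 * 1.00000000 * 0.82651103 = 0.0697

Answer: Price = 0.0697


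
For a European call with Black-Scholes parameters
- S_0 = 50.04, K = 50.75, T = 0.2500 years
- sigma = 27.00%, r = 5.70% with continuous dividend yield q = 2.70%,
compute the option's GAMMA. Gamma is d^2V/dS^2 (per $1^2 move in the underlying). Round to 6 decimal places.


d1 = 0.0186930939; d2 = -0.1163069061
phi(d1) = 0.3988725849; exp(-qT) = 0.9932727301; exp(-rT) = 0.9858510507
Gamma = exp(-qT) * phi(d1) / (S * sigma * sqrt(T)) = 0.9932727301 * 0.3988725849 / (50.0400 * 0.2700 * 0.5000000000) = 0.058648

Answer: Gamma = 0.058648


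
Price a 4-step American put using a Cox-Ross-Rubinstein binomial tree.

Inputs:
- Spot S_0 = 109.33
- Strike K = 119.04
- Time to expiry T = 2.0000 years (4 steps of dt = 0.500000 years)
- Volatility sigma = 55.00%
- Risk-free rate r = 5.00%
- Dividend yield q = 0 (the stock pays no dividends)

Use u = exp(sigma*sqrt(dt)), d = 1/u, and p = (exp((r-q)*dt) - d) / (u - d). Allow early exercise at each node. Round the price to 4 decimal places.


dt = T/N = 0.500000
u = exp(sigma*sqrt(dt)) = 1.475370; d = 1/u = 0.677796
p = (exp((r-q)*dt) - d) / (u - d) = 0.435720
Discount per step: exp(-r*dt) = 0.975310
Stock lattice S(k, i) with i counting down-moves:
  k=0: S(0,0) = 109.3300
  k=1: S(1,0) = 161.3022; S(1,1) = 74.1035
  k=2: S(2,0) = 237.9804; S(2,1) = 109.3300; S(2,2) = 50.2270
  k=3: S(3,0) = 351.1091; S(3,1) = 161.3022; S(3,2) = 74.1035; S(3,3) = 34.0437
  k=4: S(4,0) = 518.0158; S(4,1) = 237.9804; S(4,2) = 109.3300; S(4,3) = 50.2270; S(4,4) = 23.0747
Terminal payoffs V(N, i) = max(K - S_T, 0):
  V(4,0) = 0.000000; V(4,1) = 0.000000; V(4,2) = 9.710000; V(4,3) = 68.812968; V(4,4) = 95.965320
Backward induction: V(k, i) = exp(-r*dt) * [p * V(k+1, i) + (1-p) * V(k+1, i+1)]; then take max(V_cont, immediate exercise) for American.
  V(3,0) = exp(-r*dt) * [p*0.000000 + (1-p)*0.000000] = 0.000000; exercise = 0.000000; V(3,0) = max -> 0.000000
  V(3,1) = exp(-r*dt) * [p*0.000000 + (1-p)*9.710000] = 5.343876; exercise = 0.000000; V(3,1) = max -> 5.343876
  V(3,2) = exp(-r*dt) * [p*9.710000 + (1-p)*68.812968] = 41.997441; exercise = 44.936549; V(3,2) = max -> 44.936549
  V(3,3) = exp(-r*dt) * [p*68.812968 + (1-p)*95.965320] = 82.057204; exercise = 84.996312; V(3,3) = max -> 84.996312
  V(2,0) = exp(-r*dt) * [p*0.000000 + (1-p)*5.343876] = 2.940990; exercise = 0.000000; V(2,0) = max -> 2.940990
  V(2,1) = exp(-r*dt) * [p*5.343876 + (1-p)*44.936549] = 27.001671; exercise = 9.710000; V(2,1) = max -> 27.001671
  V(2,2) = exp(-r*dt) * [p*44.936549 + (1-p)*84.996312] = 65.873860; exercise = 68.812968; V(2,2) = max -> 68.812968
  V(1,0) = exp(-r*dt) * [p*2.940990 + (1-p)*27.001671] = 16.110117; exercise = 0.000000; V(1,0) = max -> 16.110117
  V(1,1) = exp(-r*dt) * [p*27.001671 + (1-p)*68.812968] = 49.345748; exercise = 44.936549; V(1,1) = max -> 49.345748
  V(0,0) = exp(-r*dt) * [p*16.110117 + (1-p)*49.345748] = 34.003510; exercise = 9.710000; V(0,0) = max -> 34.003510

Answer: Price = V(0,0) = 34.0035


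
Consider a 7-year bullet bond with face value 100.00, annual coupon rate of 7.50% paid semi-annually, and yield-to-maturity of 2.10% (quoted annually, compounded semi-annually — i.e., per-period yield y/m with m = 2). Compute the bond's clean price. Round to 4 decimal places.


Coupon per period c = face * coupon_rate / m = 3.750000
Periods per year m = 2; per-period yield y/m = 0.010500
Number of cashflows N = 14
Cashflows (t years, CF_t, discount factor 1/(1+y/m)^(m*t), PV):
  t = 0.5000: CF_t = 3.750000, DF = 0.989609, PV = 3.711034
  t = 1.0000: CF_t = 3.750000, DF = 0.979326, PV = 3.672473
  t = 1.5000: CF_t = 3.750000, DF = 0.969150, PV = 3.634313
  t = 2.0000: CF_t = 3.750000, DF = 0.959080, PV = 3.596549
  t = 2.5000: CF_t = 3.750000, DF = 0.949114, PV = 3.559178
  t = 3.0000: CF_t = 3.750000, DF = 0.939252, PV = 3.522195
  t = 3.5000: CF_t = 3.750000, DF = 0.929492, PV = 3.485596
  t = 4.0000: CF_t = 3.750000, DF = 0.919834, PV = 3.449377
  t = 4.5000: CF_t = 3.750000, DF = 0.910276, PV = 3.413535
  t = 5.0000: CF_t = 3.750000, DF = 0.900818, PV = 3.378066
  t = 5.5000: CF_t = 3.750000, DF = 0.891457, PV = 3.342965
  t = 6.0000: CF_t = 3.750000, DF = 0.882194, PV = 3.308228
  t = 6.5000: CF_t = 3.750000, DF = 0.873027, PV = 3.273853
  t = 7.0000: CF_t = 103.750000, DF = 0.863956, PV = 89.635420
Price P = sum_t PV_t = 134.982781

Answer: Price = 134.9828


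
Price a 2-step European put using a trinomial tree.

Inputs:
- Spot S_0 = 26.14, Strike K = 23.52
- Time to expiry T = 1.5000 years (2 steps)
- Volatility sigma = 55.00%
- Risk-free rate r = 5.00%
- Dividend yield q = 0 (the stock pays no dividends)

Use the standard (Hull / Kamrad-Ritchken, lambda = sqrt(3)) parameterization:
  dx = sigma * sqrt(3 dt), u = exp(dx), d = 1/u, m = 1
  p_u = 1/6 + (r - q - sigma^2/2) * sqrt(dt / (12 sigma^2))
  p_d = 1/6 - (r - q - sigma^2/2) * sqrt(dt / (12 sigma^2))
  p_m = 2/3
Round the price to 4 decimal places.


dt = T/N = 0.750000; dx = sigma*sqrt(3*dt) = 0.825000
u = exp(dx) = 2.281881; d = 1/u = 0.438235
p_u = 0.120644, p_m = 0.666667, p_d = 0.212689
Discount per step: exp(-r*dt) = 0.963194
Stock lattice S(k, j) with j the centered position index:
  k=0: S(0,+0) = 26.1400
  k=1: S(1,-1) = 11.4555; S(1,+0) = 26.1400; S(1,+1) = 59.6484
  k=2: S(2,-2) = 5.0202; S(2,-1) = 11.4555; S(2,+0) = 26.1400; S(2,+1) = 59.6484; S(2,+2) = 136.1105
Terminal payoffs V(N, j) = max(K - S_T, 0):
  V(2,-2) = 18.499815; V(2,-1) = 12.064537; V(2,+0) = 0.000000; V(2,+1) = 0.000000; V(2,+2) = 0.000000
Backward induction: V(k, j) = exp(-r*dt) * [p_u * V(k+1, j+1) + p_m * V(k+1, j) + p_d * V(k+1, j-1)]
  V(1,-1) = exp(-r*dt) * [p_u*0.000000 + p_m*12.064537 + p_d*18.499815] = 11.536892
  V(1,+0) = exp(-r*dt) * [p_u*0.000000 + p_m*0.000000 + p_d*12.064537] = 2.471556
  V(1,+1) = exp(-r*dt) * [p_u*0.000000 + p_m*0.000000 + p_d*0.000000] = 0.000000
  V(0,+0) = exp(-r*dt) * [p_u*0.000000 + p_m*2.471556 + p_d*11.536892] = 3.950521

Answer: Price = V(0,0) = 3.9505
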